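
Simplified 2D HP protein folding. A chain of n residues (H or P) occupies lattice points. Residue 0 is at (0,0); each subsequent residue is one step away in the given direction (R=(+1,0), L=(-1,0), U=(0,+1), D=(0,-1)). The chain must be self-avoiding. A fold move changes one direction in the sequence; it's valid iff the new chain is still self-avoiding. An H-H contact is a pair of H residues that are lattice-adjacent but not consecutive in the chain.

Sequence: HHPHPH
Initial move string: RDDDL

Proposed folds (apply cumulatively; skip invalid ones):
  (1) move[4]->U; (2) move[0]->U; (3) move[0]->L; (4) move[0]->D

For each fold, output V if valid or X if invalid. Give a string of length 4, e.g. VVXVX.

Initial: RDDDL -> [(0, 0), (1, 0), (1, -1), (1, -2), (1, -3), (0, -3)]
Fold 1: move[4]->U => RDDDU INVALID (collision), skipped
Fold 2: move[0]->U => UDDDL INVALID (collision), skipped
Fold 3: move[0]->L => LDDDL VALID
Fold 4: move[0]->D => DDDDL VALID

Answer: XXVV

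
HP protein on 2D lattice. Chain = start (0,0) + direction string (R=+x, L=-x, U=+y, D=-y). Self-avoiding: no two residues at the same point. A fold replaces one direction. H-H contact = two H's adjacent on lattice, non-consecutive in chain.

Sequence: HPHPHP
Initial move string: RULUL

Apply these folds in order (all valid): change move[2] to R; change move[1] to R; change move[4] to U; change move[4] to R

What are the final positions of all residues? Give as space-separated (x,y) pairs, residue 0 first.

Answer: (0,0) (1,0) (2,0) (3,0) (3,1) (4,1)

Derivation:
Initial moves: RULUL
Fold: move[2]->R => RURUL (positions: [(0, 0), (1, 0), (1, 1), (2, 1), (2, 2), (1, 2)])
Fold: move[1]->R => RRRUL (positions: [(0, 0), (1, 0), (2, 0), (3, 0), (3, 1), (2, 1)])
Fold: move[4]->U => RRRUU (positions: [(0, 0), (1, 0), (2, 0), (3, 0), (3, 1), (3, 2)])
Fold: move[4]->R => RRRUR (positions: [(0, 0), (1, 0), (2, 0), (3, 0), (3, 1), (4, 1)])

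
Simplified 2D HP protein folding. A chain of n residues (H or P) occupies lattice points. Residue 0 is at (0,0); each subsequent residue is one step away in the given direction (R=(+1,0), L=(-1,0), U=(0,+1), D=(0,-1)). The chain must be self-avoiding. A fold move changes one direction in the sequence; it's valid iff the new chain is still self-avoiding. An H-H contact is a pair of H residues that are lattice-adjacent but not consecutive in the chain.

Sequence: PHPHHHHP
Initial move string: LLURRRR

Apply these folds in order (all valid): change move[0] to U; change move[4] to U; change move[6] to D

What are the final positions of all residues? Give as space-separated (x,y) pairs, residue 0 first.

Initial moves: LLURRRR
Fold: move[0]->U => ULURRRR (positions: [(0, 0), (0, 1), (-1, 1), (-1, 2), (0, 2), (1, 2), (2, 2), (3, 2)])
Fold: move[4]->U => ULURURR (positions: [(0, 0), (0, 1), (-1, 1), (-1, 2), (0, 2), (0, 3), (1, 3), (2, 3)])
Fold: move[6]->D => ULURURD (positions: [(0, 0), (0, 1), (-1, 1), (-1, 2), (0, 2), (0, 3), (1, 3), (1, 2)])

Answer: (0,0) (0,1) (-1,1) (-1,2) (0,2) (0,3) (1,3) (1,2)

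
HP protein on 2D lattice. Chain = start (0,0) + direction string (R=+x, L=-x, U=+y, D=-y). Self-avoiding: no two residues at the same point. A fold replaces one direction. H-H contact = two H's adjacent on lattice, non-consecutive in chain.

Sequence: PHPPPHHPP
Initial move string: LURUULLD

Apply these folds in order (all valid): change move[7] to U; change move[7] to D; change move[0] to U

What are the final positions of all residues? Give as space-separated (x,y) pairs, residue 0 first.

Initial moves: LURUULLD
Fold: move[7]->U => LURUULLU (positions: [(0, 0), (-1, 0), (-1, 1), (0, 1), (0, 2), (0, 3), (-1, 3), (-2, 3), (-2, 4)])
Fold: move[7]->D => LURUULLD (positions: [(0, 0), (-1, 0), (-1, 1), (0, 1), (0, 2), (0, 3), (-1, 3), (-2, 3), (-2, 2)])
Fold: move[0]->U => UURUULLD (positions: [(0, 0), (0, 1), (0, 2), (1, 2), (1, 3), (1, 4), (0, 4), (-1, 4), (-1, 3)])

Answer: (0,0) (0,1) (0,2) (1,2) (1,3) (1,4) (0,4) (-1,4) (-1,3)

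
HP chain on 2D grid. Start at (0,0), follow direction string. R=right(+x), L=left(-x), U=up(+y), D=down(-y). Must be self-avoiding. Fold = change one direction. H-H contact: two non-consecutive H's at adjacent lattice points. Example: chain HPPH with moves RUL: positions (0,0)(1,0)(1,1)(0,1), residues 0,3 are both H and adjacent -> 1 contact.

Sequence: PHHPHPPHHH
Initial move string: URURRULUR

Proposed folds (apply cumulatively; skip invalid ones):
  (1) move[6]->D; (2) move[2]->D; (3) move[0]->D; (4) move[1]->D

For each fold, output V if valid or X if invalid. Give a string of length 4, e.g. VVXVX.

Answer: XVVV

Derivation:
Initial: URURRULUR -> [(0, 0), (0, 1), (1, 1), (1, 2), (2, 2), (3, 2), (3, 3), (2, 3), (2, 4), (3, 4)]
Fold 1: move[6]->D => URURRUDUR INVALID (collision), skipped
Fold 2: move[2]->D => URDRRULUR VALID
Fold 3: move[0]->D => DRDRRULUR VALID
Fold 4: move[1]->D => DDDRRULUR VALID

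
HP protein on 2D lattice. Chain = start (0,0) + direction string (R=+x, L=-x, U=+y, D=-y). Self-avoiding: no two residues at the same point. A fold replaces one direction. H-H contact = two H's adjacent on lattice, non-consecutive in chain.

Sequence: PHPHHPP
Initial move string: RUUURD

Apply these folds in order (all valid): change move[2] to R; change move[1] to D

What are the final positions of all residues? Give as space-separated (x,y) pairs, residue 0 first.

Initial moves: RUUURD
Fold: move[2]->R => RURURD (positions: [(0, 0), (1, 0), (1, 1), (2, 1), (2, 2), (3, 2), (3, 1)])
Fold: move[1]->D => RDRURD (positions: [(0, 0), (1, 0), (1, -1), (2, -1), (2, 0), (3, 0), (3, -1)])

Answer: (0,0) (1,0) (1,-1) (2,-1) (2,0) (3,0) (3,-1)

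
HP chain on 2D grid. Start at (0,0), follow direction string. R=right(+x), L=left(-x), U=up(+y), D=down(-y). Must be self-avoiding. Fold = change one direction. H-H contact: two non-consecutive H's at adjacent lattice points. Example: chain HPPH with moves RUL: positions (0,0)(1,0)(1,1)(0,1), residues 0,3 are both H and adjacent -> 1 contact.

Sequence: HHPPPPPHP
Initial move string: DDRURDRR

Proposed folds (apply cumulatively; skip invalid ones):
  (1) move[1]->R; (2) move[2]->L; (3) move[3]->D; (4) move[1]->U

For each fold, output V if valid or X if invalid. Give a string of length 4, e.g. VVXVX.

Answer: VXVX

Derivation:
Initial: DDRURDRR -> [(0, 0), (0, -1), (0, -2), (1, -2), (1, -1), (2, -1), (2, -2), (3, -2), (4, -2)]
Fold 1: move[1]->R => DRRURDRR VALID
Fold 2: move[2]->L => DRLURDRR INVALID (collision), skipped
Fold 3: move[3]->D => DRRDRDRR VALID
Fold 4: move[1]->U => DURDRDRR INVALID (collision), skipped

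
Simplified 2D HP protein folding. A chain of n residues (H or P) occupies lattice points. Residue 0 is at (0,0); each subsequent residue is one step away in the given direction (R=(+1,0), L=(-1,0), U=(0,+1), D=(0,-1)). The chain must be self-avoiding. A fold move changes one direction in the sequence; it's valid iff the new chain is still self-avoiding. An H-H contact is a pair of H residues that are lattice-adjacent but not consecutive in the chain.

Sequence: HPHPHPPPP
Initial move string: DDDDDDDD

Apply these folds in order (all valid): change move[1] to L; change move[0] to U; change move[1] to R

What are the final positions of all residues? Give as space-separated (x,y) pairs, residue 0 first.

Initial moves: DDDDDDDD
Fold: move[1]->L => DLDDDDDD (positions: [(0, 0), (0, -1), (-1, -1), (-1, -2), (-1, -3), (-1, -4), (-1, -5), (-1, -6), (-1, -7)])
Fold: move[0]->U => ULDDDDDD (positions: [(0, 0), (0, 1), (-1, 1), (-1, 0), (-1, -1), (-1, -2), (-1, -3), (-1, -4), (-1, -5)])
Fold: move[1]->R => URDDDDDD (positions: [(0, 0), (0, 1), (1, 1), (1, 0), (1, -1), (1, -2), (1, -3), (1, -4), (1, -5)])

Answer: (0,0) (0,1) (1,1) (1,0) (1,-1) (1,-2) (1,-3) (1,-4) (1,-5)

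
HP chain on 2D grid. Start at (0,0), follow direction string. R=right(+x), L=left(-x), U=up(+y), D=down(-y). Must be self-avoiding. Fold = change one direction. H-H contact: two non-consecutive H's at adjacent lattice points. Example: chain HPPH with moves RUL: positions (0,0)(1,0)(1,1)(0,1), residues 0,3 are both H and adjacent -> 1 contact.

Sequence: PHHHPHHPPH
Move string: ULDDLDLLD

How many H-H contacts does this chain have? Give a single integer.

Answer: 0

Derivation:
Positions: [(0, 0), (0, 1), (-1, 1), (-1, 0), (-1, -1), (-2, -1), (-2, -2), (-3, -2), (-4, -2), (-4, -3)]
No H-H contacts found.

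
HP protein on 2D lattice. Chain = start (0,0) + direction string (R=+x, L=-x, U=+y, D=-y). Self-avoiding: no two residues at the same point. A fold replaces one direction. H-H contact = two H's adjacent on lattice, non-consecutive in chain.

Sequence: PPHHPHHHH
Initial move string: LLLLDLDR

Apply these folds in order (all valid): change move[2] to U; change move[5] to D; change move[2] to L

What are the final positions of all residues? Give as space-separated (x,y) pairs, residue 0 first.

Answer: (0,0) (-1,0) (-2,0) (-3,0) (-4,0) (-4,-1) (-4,-2) (-4,-3) (-3,-3)

Derivation:
Initial moves: LLLLDLDR
Fold: move[2]->U => LLULDLDR (positions: [(0, 0), (-1, 0), (-2, 0), (-2, 1), (-3, 1), (-3, 0), (-4, 0), (-4, -1), (-3, -1)])
Fold: move[5]->D => LLULDDDR (positions: [(0, 0), (-1, 0), (-2, 0), (-2, 1), (-3, 1), (-3, 0), (-3, -1), (-3, -2), (-2, -2)])
Fold: move[2]->L => LLLLDDDR (positions: [(0, 0), (-1, 0), (-2, 0), (-3, 0), (-4, 0), (-4, -1), (-4, -2), (-4, -3), (-3, -3)])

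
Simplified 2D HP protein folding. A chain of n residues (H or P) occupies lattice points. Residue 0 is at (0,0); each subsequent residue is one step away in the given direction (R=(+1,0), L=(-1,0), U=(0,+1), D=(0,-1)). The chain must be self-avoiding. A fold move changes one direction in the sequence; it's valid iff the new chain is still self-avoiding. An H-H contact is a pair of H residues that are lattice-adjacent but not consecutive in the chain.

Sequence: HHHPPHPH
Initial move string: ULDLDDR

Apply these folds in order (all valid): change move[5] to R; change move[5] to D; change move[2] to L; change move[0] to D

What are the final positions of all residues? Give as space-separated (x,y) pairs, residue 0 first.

Answer: (0,0) (0,-1) (-1,-1) (-2,-1) (-3,-1) (-3,-2) (-3,-3) (-2,-3)

Derivation:
Initial moves: ULDLDDR
Fold: move[5]->R => ULDLDRR (positions: [(0, 0), (0, 1), (-1, 1), (-1, 0), (-2, 0), (-2, -1), (-1, -1), (0, -1)])
Fold: move[5]->D => ULDLDDR (positions: [(0, 0), (0, 1), (-1, 1), (-1, 0), (-2, 0), (-2, -1), (-2, -2), (-1, -2)])
Fold: move[2]->L => ULLLDDR (positions: [(0, 0), (0, 1), (-1, 1), (-2, 1), (-3, 1), (-3, 0), (-3, -1), (-2, -1)])
Fold: move[0]->D => DLLLDDR (positions: [(0, 0), (0, -1), (-1, -1), (-2, -1), (-3, -1), (-3, -2), (-3, -3), (-2, -3)])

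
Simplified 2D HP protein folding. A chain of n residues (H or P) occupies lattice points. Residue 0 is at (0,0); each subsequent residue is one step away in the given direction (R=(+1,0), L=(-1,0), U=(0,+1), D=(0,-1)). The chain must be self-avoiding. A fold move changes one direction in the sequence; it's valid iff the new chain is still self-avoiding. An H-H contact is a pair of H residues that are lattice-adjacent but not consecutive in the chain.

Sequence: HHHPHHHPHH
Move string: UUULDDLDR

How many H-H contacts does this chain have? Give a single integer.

Answer: 4

Derivation:
Positions: [(0, 0), (0, 1), (0, 2), (0, 3), (-1, 3), (-1, 2), (-1, 1), (-2, 1), (-2, 0), (-1, 0)]
H-H contact: residue 0 @(0,0) - residue 9 @(-1, 0)
H-H contact: residue 1 @(0,1) - residue 6 @(-1, 1)
H-H contact: residue 2 @(0,2) - residue 5 @(-1, 2)
H-H contact: residue 6 @(-1,1) - residue 9 @(-1, 0)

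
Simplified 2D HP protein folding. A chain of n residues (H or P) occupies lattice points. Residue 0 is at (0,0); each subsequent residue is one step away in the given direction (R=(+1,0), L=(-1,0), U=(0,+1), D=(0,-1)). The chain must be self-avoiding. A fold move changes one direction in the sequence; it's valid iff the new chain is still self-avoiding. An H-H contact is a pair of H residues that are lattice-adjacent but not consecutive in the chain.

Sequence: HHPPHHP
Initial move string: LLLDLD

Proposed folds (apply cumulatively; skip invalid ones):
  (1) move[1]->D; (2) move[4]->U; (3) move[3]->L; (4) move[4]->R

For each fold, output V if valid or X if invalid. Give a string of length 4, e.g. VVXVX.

Initial: LLLDLD -> [(0, 0), (-1, 0), (-2, 0), (-3, 0), (-3, -1), (-4, -1), (-4, -2)]
Fold 1: move[1]->D => LDLDLD VALID
Fold 2: move[4]->U => LDLDUD INVALID (collision), skipped
Fold 3: move[3]->L => LDLLLD VALID
Fold 4: move[4]->R => LDLLRD INVALID (collision), skipped

Answer: VXVX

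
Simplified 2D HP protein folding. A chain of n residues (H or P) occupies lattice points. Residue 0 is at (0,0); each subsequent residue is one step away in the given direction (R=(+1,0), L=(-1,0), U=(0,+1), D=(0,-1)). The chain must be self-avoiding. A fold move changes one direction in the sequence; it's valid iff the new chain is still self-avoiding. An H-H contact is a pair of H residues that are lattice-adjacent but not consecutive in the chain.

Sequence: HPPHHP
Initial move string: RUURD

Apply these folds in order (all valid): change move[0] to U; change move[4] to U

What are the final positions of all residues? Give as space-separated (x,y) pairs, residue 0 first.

Initial moves: RUURD
Fold: move[0]->U => UUURD (positions: [(0, 0), (0, 1), (0, 2), (0, 3), (1, 3), (1, 2)])
Fold: move[4]->U => UUURU (positions: [(0, 0), (0, 1), (0, 2), (0, 3), (1, 3), (1, 4)])

Answer: (0,0) (0,1) (0,2) (0,3) (1,3) (1,4)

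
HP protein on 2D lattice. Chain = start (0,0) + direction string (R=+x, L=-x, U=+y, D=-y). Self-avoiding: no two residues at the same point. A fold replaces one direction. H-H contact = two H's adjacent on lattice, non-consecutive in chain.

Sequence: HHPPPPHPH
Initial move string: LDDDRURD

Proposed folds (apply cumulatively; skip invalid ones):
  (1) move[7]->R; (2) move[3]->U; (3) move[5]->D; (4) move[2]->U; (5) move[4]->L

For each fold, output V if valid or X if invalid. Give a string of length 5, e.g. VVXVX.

Answer: VXVXV

Derivation:
Initial: LDDDRURD -> [(0, 0), (-1, 0), (-1, -1), (-1, -2), (-1, -3), (0, -3), (0, -2), (1, -2), (1, -3)]
Fold 1: move[7]->R => LDDDRURR VALID
Fold 2: move[3]->U => LDDURURR INVALID (collision), skipped
Fold 3: move[5]->D => LDDDRDRR VALID
Fold 4: move[2]->U => LDUDRDRR INVALID (collision), skipped
Fold 5: move[4]->L => LDDDLDRR VALID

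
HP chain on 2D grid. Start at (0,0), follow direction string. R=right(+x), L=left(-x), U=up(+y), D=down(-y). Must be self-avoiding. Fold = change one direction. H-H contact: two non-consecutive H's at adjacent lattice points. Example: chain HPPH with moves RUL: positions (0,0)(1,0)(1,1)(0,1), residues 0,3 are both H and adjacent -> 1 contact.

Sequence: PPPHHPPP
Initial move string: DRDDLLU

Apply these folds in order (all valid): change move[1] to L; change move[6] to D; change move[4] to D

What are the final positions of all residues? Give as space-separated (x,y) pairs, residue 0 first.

Initial moves: DRDDLLU
Fold: move[1]->L => DLDDLLU (positions: [(0, 0), (0, -1), (-1, -1), (-1, -2), (-1, -3), (-2, -3), (-3, -3), (-3, -2)])
Fold: move[6]->D => DLDDLLD (positions: [(0, 0), (0, -1), (-1, -1), (-1, -2), (-1, -3), (-2, -3), (-3, -3), (-3, -4)])
Fold: move[4]->D => DLDDDLD (positions: [(0, 0), (0, -1), (-1, -1), (-1, -2), (-1, -3), (-1, -4), (-2, -4), (-2, -5)])

Answer: (0,0) (0,-1) (-1,-1) (-1,-2) (-1,-3) (-1,-4) (-2,-4) (-2,-5)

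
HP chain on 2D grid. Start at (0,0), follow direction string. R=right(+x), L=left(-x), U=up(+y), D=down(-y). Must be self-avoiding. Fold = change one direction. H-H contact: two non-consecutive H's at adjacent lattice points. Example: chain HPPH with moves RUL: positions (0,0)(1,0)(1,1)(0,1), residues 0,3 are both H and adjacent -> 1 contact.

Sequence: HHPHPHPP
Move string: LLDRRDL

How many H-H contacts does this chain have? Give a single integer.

Answer: 1

Derivation:
Positions: [(0, 0), (-1, 0), (-2, 0), (-2, -1), (-1, -1), (0, -1), (0, -2), (-1, -2)]
H-H contact: residue 0 @(0,0) - residue 5 @(0, -1)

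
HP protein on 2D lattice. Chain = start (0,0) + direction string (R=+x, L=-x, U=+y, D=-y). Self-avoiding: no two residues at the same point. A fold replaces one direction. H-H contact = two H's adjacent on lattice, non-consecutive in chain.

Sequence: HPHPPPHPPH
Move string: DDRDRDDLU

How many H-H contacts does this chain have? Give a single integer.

Answer: 1

Derivation:
Positions: [(0, 0), (0, -1), (0, -2), (1, -2), (1, -3), (2, -3), (2, -4), (2, -5), (1, -5), (1, -4)]
H-H contact: residue 6 @(2,-4) - residue 9 @(1, -4)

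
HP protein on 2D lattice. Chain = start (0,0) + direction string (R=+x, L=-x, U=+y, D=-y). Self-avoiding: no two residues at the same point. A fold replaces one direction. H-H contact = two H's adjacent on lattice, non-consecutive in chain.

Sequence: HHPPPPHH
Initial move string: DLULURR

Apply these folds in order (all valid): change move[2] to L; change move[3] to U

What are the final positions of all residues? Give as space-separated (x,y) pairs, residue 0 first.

Initial moves: DLULURR
Fold: move[2]->L => DLLLURR (positions: [(0, 0), (0, -1), (-1, -1), (-2, -1), (-3, -1), (-3, 0), (-2, 0), (-1, 0)])
Fold: move[3]->U => DLLUURR (positions: [(0, 0), (0, -1), (-1, -1), (-2, -1), (-2, 0), (-2, 1), (-1, 1), (0, 1)])

Answer: (0,0) (0,-1) (-1,-1) (-2,-1) (-2,0) (-2,1) (-1,1) (0,1)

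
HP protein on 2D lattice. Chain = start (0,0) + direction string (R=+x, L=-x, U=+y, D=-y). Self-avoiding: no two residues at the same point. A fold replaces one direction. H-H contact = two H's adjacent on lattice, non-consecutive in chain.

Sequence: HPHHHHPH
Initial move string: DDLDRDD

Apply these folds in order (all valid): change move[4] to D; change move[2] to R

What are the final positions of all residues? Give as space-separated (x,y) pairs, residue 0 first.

Answer: (0,0) (0,-1) (0,-2) (1,-2) (1,-3) (1,-4) (1,-5) (1,-6)

Derivation:
Initial moves: DDLDRDD
Fold: move[4]->D => DDLDDDD (positions: [(0, 0), (0, -1), (0, -2), (-1, -2), (-1, -3), (-1, -4), (-1, -5), (-1, -6)])
Fold: move[2]->R => DDRDDDD (positions: [(0, 0), (0, -1), (0, -2), (1, -2), (1, -3), (1, -4), (1, -5), (1, -6)])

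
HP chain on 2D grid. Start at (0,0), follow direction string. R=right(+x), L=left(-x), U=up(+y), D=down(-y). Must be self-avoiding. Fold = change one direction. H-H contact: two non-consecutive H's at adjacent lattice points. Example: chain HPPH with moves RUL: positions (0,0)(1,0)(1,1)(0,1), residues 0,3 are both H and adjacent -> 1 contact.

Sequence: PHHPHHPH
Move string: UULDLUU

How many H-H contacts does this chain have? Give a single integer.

Positions: [(0, 0), (0, 1), (0, 2), (-1, 2), (-1, 1), (-2, 1), (-2, 2), (-2, 3)]
H-H contact: residue 1 @(0,1) - residue 4 @(-1, 1)

Answer: 1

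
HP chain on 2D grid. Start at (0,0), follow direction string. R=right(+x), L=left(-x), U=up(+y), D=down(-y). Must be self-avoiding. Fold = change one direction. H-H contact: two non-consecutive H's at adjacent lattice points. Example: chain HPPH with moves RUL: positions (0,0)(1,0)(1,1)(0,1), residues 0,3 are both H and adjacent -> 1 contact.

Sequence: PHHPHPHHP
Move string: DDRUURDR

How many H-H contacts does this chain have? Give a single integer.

Positions: [(0, 0), (0, -1), (0, -2), (1, -2), (1, -1), (1, 0), (2, 0), (2, -1), (3, -1)]
H-H contact: residue 1 @(0,-1) - residue 4 @(1, -1)
H-H contact: residue 4 @(1,-1) - residue 7 @(2, -1)

Answer: 2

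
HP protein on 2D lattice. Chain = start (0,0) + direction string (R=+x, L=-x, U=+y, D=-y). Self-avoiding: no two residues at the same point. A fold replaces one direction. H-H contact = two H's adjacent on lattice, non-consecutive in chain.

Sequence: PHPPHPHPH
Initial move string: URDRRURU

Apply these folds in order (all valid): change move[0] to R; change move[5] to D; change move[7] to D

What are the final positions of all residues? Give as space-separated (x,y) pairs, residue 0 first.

Answer: (0,0) (1,0) (2,0) (2,-1) (3,-1) (4,-1) (4,-2) (5,-2) (5,-3)

Derivation:
Initial moves: URDRRURU
Fold: move[0]->R => RRDRRURU (positions: [(0, 0), (1, 0), (2, 0), (2, -1), (3, -1), (4, -1), (4, 0), (5, 0), (5, 1)])
Fold: move[5]->D => RRDRRDRU (positions: [(0, 0), (1, 0), (2, 0), (2, -1), (3, -1), (4, -1), (4, -2), (5, -2), (5, -1)])
Fold: move[7]->D => RRDRRDRD (positions: [(0, 0), (1, 0), (2, 0), (2, -1), (3, -1), (4, -1), (4, -2), (5, -2), (5, -3)])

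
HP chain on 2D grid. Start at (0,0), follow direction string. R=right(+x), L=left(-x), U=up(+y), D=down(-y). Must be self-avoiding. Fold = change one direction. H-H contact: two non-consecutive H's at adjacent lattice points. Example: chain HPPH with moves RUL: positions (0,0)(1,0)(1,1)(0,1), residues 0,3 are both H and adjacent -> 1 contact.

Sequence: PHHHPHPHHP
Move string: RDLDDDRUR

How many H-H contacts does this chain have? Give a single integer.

Positions: [(0, 0), (1, 0), (1, -1), (0, -1), (0, -2), (0, -3), (0, -4), (1, -4), (1, -3), (2, -3)]
H-H contact: residue 5 @(0,-3) - residue 8 @(1, -3)

Answer: 1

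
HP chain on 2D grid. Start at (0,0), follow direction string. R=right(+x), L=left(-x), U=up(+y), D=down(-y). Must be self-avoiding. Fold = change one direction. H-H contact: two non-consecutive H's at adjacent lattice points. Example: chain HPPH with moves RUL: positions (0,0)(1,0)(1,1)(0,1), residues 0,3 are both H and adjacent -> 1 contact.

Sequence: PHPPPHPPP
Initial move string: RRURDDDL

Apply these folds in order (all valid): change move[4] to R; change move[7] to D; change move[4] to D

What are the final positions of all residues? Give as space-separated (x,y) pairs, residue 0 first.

Initial moves: RRURDDDL
Fold: move[4]->R => RRURRDDL (positions: [(0, 0), (1, 0), (2, 0), (2, 1), (3, 1), (4, 1), (4, 0), (4, -1), (3, -1)])
Fold: move[7]->D => RRURRDDD (positions: [(0, 0), (1, 0), (2, 0), (2, 1), (3, 1), (4, 1), (4, 0), (4, -1), (4, -2)])
Fold: move[4]->D => RRURDDDD (positions: [(0, 0), (1, 0), (2, 0), (2, 1), (3, 1), (3, 0), (3, -1), (3, -2), (3, -3)])

Answer: (0,0) (1,0) (2,0) (2,1) (3,1) (3,0) (3,-1) (3,-2) (3,-3)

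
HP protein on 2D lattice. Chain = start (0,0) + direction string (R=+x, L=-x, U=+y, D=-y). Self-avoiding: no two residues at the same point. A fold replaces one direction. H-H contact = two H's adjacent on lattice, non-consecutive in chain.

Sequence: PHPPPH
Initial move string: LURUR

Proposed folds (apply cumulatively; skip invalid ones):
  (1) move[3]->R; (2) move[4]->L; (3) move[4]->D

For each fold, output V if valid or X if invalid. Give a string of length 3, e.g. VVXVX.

Initial: LURUR -> [(0, 0), (-1, 0), (-1, 1), (0, 1), (0, 2), (1, 2)]
Fold 1: move[3]->R => LURRR VALID
Fold 2: move[4]->L => LURRL INVALID (collision), skipped
Fold 3: move[4]->D => LURRD VALID

Answer: VXV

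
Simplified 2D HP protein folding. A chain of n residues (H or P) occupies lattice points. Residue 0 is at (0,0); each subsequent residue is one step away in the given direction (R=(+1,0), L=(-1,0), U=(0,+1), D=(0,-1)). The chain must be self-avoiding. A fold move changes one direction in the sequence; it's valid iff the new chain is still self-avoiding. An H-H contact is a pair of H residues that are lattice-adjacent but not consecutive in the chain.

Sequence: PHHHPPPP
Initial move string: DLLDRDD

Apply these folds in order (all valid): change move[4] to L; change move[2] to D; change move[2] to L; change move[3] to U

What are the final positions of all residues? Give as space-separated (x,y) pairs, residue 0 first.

Answer: (0,0) (0,-1) (-1,-1) (-2,-1) (-2,0) (-3,0) (-3,-1) (-3,-2)

Derivation:
Initial moves: DLLDRDD
Fold: move[4]->L => DLLDLDD (positions: [(0, 0), (0, -1), (-1, -1), (-2, -1), (-2, -2), (-3, -2), (-3, -3), (-3, -4)])
Fold: move[2]->D => DLDDLDD (positions: [(0, 0), (0, -1), (-1, -1), (-1, -2), (-1, -3), (-2, -3), (-2, -4), (-2, -5)])
Fold: move[2]->L => DLLDLDD (positions: [(0, 0), (0, -1), (-1, -1), (-2, -1), (-2, -2), (-3, -2), (-3, -3), (-3, -4)])
Fold: move[3]->U => DLLULDD (positions: [(0, 0), (0, -1), (-1, -1), (-2, -1), (-2, 0), (-3, 0), (-3, -1), (-3, -2)])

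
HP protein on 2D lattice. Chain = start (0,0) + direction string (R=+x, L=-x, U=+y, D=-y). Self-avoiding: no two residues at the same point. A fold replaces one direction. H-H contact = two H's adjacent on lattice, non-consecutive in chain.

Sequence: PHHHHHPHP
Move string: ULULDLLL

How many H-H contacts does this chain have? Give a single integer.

Positions: [(0, 0), (0, 1), (-1, 1), (-1, 2), (-2, 2), (-2, 1), (-3, 1), (-4, 1), (-5, 1)]
H-H contact: residue 2 @(-1,1) - residue 5 @(-2, 1)

Answer: 1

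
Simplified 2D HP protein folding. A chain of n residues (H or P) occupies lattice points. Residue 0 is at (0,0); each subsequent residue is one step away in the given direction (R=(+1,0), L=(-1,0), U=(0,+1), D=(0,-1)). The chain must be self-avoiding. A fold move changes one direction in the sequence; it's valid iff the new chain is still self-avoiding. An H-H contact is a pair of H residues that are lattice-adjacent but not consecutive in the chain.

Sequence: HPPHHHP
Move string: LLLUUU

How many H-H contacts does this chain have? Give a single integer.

Answer: 0

Derivation:
Positions: [(0, 0), (-1, 0), (-2, 0), (-3, 0), (-3, 1), (-3, 2), (-3, 3)]
No H-H contacts found.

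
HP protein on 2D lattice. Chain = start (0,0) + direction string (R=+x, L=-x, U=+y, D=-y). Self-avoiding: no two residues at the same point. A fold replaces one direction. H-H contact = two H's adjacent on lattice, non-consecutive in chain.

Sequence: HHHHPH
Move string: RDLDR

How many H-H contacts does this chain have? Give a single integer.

Answer: 2

Derivation:
Positions: [(0, 0), (1, 0), (1, -1), (0, -1), (0, -2), (1, -2)]
H-H contact: residue 0 @(0,0) - residue 3 @(0, -1)
H-H contact: residue 2 @(1,-1) - residue 5 @(1, -2)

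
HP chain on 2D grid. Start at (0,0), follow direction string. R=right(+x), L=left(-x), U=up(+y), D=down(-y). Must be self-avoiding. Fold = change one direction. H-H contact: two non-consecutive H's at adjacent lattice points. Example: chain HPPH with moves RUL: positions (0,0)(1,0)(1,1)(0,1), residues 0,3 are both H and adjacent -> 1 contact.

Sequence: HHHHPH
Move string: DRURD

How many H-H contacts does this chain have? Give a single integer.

Positions: [(0, 0), (0, -1), (1, -1), (1, 0), (2, 0), (2, -1)]
H-H contact: residue 0 @(0,0) - residue 3 @(1, 0)
H-H contact: residue 2 @(1,-1) - residue 5 @(2, -1)

Answer: 2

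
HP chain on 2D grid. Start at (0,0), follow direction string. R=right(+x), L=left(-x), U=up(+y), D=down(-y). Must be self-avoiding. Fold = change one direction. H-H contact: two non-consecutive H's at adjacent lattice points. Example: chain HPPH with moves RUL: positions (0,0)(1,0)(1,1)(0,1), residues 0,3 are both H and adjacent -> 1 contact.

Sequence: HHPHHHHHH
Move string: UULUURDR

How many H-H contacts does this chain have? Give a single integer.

Answer: 1

Derivation:
Positions: [(0, 0), (0, 1), (0, 2), (-1, 2), (-1, 3), (-1, 4), (0, 4), (0, 3), (1, 3)]
H-H contact: residue 4 @(-1,3) - residue 7 @(0, 3)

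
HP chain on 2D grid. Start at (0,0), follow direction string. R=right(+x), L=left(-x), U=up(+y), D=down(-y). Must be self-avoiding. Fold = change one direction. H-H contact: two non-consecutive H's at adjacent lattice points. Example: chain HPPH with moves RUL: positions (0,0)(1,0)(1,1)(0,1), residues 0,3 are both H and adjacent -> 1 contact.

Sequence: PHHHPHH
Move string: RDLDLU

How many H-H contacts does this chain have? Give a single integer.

Answer: 1

Derivation:
Positions: [(0, 0), (1, 0), (1, -1), (0, -1), (0, -2), (-1, -2), (-1, -1)]
H-H contact: residue 3 @(0,-1) - residue 6 @(-1, -1)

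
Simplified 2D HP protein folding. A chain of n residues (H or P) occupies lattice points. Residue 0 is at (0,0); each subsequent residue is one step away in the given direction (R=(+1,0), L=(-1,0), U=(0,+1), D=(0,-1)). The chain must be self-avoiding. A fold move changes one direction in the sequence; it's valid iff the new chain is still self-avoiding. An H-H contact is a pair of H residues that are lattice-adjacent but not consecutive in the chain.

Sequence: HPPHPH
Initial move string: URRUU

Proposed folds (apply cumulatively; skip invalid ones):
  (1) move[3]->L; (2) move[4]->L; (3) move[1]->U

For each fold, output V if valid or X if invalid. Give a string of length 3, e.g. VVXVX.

Answer: XVV

Derivation:
Initial: URRUU -> [(0, 0), (0, 1), (1, 1), (2, 1), (2, 2), (2, 3)]
Fold 1: move[3]->L => URRLU INVALID (collision), skipped
Fold 2: move[4]->L => URRUL VALID
Fold 3: move[1]->U => UURUL VALID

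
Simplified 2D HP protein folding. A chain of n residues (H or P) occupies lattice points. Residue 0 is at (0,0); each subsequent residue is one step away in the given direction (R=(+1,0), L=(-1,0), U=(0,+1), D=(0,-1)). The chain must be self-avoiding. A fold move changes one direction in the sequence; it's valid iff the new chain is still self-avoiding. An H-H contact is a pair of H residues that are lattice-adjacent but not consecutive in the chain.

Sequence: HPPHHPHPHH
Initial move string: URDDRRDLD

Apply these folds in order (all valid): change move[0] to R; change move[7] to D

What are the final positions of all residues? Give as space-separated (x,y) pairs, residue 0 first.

Initial moves: URDDRRDLD
Fold: move[0]->R => RRDDRRDLD (positions: [(0, 0), (1, 0), (2, 0), (2, -1), (2, -2), (3, -2), (4, -2), (4, -3), (3, -3), (3, -4)])
Fold: move[7]->D => RRDDRRDDD (positions: [(0, 0), (1, 0), (2, 0), (2, -1), (2, -2), (3, -2), (4, -2), (4, -3), (4, -4), (4, -5)])

Answer: (0,0) (1,0) (2,0) (2,-1) (2,-2) (3,-2) (4,-2) (4,-3) (4,-4) (4,-5)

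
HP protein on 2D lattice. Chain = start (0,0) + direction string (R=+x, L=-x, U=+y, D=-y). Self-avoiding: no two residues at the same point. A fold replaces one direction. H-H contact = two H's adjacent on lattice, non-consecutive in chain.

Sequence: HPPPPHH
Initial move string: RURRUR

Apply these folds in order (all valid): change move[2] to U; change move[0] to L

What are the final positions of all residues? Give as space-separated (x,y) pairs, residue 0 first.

Initial moves: RURRUR
Fold: move[2]->U => RUURUR (positions: [(0, 0), (1, 0), (1, 1), (1, 2), (2, 2), (2, 3), (3, 3)])
Fold: move[0]->L => LUURUR (positions: [(0, 0), (-1, 0), (-1, 1), (-1, 2), (0, 2), (0, 3), (1, 3)])

Answer: (0,0) (-1,0) (-1,1) (-1,2) (0,2) (0,3) (1,3)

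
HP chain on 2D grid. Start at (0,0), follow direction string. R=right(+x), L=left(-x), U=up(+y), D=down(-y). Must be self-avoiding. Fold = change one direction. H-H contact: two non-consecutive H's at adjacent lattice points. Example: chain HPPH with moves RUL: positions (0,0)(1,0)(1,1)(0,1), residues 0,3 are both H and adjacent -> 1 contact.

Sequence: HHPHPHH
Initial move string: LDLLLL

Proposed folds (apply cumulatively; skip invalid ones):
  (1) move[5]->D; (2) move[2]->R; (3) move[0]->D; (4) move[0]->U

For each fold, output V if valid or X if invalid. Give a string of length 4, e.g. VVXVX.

Initial: LDLLLL -> [(0, 0), (-1, 0), (-1, -1), (-2, -1), (-3, -1), (-4, -1), (-5, -1)]
Fold 1: move[5]->D => LDLLLD VALID
Fold 2: move[2]->R => LDRLLD INVALID (collision), skipped
Fold 3: move[0]->D => DDLLLD VALID
Fold 4: move[0]->U => UDLLLD INVALID (collision), skipped

Answer: VXVX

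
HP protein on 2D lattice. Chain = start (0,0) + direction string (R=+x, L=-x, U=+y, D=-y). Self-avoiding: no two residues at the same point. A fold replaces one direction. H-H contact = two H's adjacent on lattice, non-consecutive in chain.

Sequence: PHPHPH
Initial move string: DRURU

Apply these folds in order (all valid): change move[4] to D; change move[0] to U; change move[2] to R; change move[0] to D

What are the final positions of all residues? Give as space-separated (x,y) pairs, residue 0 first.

Answer: (0,0) (0,-1) (1,-1) (2,-1) (3,-1) (3,-2)

Derivation:
Initial moves: DRURU
Fold: move[4]->D => DRURD (positions: [(0, 0), (0, -1), (1, -1), (1, 0), (2, 0), (2, -1)])
Fold: move[0]->U => URURD (positions: [(0, 0), (0, 1), (1, 1), (1, 2), (2, 2), (2, 1)])
Fold: move[2]->R => URRRD (positions: [(0, 0), (0, 1), (1, 1), (2, 1), (3, 1), (3, 0)])
Fold: move[0]->D => DRRRD (positions: [(0, 0), (0, -1), (1, -1), (2, -1), (3, -1), (3, -2)])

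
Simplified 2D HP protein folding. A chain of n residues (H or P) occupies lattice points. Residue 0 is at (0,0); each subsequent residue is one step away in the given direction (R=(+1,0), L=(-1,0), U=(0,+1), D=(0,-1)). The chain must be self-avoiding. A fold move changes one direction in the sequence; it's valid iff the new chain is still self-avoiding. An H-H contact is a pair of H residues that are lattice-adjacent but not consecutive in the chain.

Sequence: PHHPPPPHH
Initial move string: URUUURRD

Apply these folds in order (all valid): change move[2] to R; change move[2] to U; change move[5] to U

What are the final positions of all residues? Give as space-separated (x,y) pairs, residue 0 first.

Initial moves: URUUURRD
Fold: move[2]->R => URRUURRD (positions: [(0, 0), (0, 1), (1, 1), (2, 1), (2, 2), (2, 3), (3, 3), (4, 3), (4, 2)])
Fold: move[2]->U => URUUURRD (positions: [(0, 0), (0, 1), (1, 1), (1, 2), (1, 3), (1, 4), (2, 4), (3, 4), (3, 3)])
Fold: move[5]->U => URUUUURD (positions: [(0, 0), (0, 1), (1, 1), (1, 2), (1, 3), (1, 4), (1, 5), (2, 5), (2, 4)])

Answer: (0,0) (0,1) (1,1) (1,2) (1,3) (1,4) (1,5) (2,5) (2,4)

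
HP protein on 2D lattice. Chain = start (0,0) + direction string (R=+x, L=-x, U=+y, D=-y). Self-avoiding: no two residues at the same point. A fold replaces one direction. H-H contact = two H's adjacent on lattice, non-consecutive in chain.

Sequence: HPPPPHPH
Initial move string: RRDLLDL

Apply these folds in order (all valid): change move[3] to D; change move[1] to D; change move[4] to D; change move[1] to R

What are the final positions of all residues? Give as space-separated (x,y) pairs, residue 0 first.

Initial moves: RRDLLDL
Fold: move[3]->D => RRDDLDL (positions: [(0, 0), (1, 0), (2, 0), (2, -1), (2, -2), (1, -2), (1, -3), (0, -3)])
Fold: move[1]->D => RDDDLDL (positions: [(0, 0), (1, 0), (1, -1), (1, -2), (1, -3), (0, -3), (0, -4), (-1, -4)])
Fold: move[4]->D => RDDDDDL (positions: [(0, 0), (1, 0), (1, -1), (1, -2), (1, -3), (1, -4), (1, -5), (0, -5)])
Fold: move[1]->R => RRDDDDL (positions: [(0, 0), (1, 0), (2, 0), (2, -1), (2, -2), (2, -3), (2, -4), (1, -4)])

Answer: (0,0) (1,0) (2,0) (2,-1) (2,-2) (2,-3) (2,-4) (1,-4)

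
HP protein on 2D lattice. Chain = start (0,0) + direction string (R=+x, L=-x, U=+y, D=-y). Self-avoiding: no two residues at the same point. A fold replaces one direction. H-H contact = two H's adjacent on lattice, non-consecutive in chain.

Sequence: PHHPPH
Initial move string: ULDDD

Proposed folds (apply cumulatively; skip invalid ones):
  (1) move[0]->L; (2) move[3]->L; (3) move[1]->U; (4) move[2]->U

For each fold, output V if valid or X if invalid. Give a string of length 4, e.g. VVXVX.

Answer: VVXV

Derivation:
Initial: ULDDD -> [(0, 0), (0, 1), (-1, 1), (-1, 0), (-1, -1), (-1, -2)]
Fold 1: move[0]->L => LLDDD VALID
Fold 2: move[3]->L => LLDLD VALID
Fold 3: move[1]->U => LUDLD INVALID (collision), skipped
Fold 4: move[2]->U => LLULD VALID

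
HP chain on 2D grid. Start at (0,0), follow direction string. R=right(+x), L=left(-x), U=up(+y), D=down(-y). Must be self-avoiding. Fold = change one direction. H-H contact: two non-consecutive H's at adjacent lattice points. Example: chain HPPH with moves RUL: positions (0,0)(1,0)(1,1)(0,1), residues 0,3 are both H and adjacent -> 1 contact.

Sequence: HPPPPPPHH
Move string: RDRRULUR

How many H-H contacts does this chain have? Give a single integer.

Positions: [(0, 0), (1, 0), (1, -1), (2, -1), (3, -1), (3, 0), (2, 0), (2, 1), (3, 1)]
No H-H contacts found.

Answer: 0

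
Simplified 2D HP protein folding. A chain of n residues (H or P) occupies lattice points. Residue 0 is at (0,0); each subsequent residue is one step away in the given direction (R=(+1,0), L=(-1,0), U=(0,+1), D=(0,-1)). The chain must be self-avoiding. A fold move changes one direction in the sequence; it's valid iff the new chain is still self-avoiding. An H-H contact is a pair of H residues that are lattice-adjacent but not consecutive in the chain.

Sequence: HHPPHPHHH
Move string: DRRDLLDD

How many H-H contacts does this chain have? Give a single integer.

Answer: 1

Derivation:
Positions: [(0, 0), (0, -1), (1, -1), (2, -1), (2, -2), (1, -2), (0, -2), (0, -3), (0, -4)]
H-H contact: residue 1 @(0,-1) - residue 6 @(0, -2)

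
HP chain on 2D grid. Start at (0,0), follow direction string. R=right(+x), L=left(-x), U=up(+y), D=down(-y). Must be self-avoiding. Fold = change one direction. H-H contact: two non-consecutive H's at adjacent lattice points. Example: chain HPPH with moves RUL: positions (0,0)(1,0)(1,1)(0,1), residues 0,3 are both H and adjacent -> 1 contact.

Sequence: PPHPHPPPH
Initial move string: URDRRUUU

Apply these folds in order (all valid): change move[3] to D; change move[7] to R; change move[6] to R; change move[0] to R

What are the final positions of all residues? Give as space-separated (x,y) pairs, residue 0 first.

Initial moves: URDRRUUU
Fold: move[3]->D => URDDRUUU (positions: [(0, 0), (0, 1), (1, 1), (1, 0), (1, -1), (2, -1), (2, 0), (2, 1), (2, 2)])
Fold: move[7]->R => URDDRUUR (positions: [(0, 0), (0, 1), (1, 1), (1, 0), (1, -1), (2, -1), (2, 0), (2, 1), (3, 1)])
Fold: move[6]->R => URDDRURR (positions: [(0, 0), (0, 1), (1, 1), (1, 0), (1, -1), (2, -1), (2, 0), (3, 0), (4, 0)])
Fold: move[0]->R => RRDDRURR (positions: [(0, 0), (1, 0), (2, 0), (2, -1), (2, -2), (3, -2), (3, -1), (4, -1), (5, -1)])

Answer: (0,0) (1,0) (2,0) (2,-1) (2,-2) (3,-2) (3,-1) (4,-1) (5,-1)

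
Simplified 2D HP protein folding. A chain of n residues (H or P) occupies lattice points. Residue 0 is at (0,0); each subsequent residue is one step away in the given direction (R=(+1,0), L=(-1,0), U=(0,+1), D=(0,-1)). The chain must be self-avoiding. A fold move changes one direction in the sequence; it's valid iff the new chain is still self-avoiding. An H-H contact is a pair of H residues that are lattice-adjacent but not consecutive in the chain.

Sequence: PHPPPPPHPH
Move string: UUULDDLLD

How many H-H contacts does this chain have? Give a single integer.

Answer: 0

Derivation:
Positions: [(0, 0), (0, 1), (0, 2), (0, 3), (-1, 3), (-1, 2), (-1, 1), (-2, 1), (-3, 1), (-3, 0)]
No H-H contacts found.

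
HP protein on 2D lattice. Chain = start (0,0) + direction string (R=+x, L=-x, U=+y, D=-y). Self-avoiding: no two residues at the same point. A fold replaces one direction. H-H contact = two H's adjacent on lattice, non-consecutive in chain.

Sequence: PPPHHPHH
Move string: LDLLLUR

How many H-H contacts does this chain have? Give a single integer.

Answer: 1

Derivation:
Positions: [(0, 0), (-1, 0), (-1, -1), (-2, -1), (-3, -1), (-4, -1), (-4, 0), (-3, 0)]
H-H contact: residue 4 @(-3,-1) - residue 7 @(-3, 0)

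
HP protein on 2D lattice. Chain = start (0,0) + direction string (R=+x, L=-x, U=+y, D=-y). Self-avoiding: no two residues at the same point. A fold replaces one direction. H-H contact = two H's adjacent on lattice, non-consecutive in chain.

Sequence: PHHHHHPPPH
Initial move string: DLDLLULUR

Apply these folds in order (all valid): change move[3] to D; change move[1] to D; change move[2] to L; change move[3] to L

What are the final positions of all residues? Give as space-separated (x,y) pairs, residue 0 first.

Answer: (0,0) (0,-1) (0,-2) (-1,-2) (-2,-2) (-3,-2) (-3,-1) (-4,-1) (-4,0) (-3,0)

Derivation:
Initial moves: DLDLLULUR
Fold: move[3]->D => DLDDLULUR (positions: [(0, 0), (0, -1), (-1, -1), (-1, -2), (-1, -3), (-2, -3), (-2, -2), (-3, -2), (-3, -1), (-2, -1)])
Fold: move[1]->D => DDDDLULUR (positions: [(0, 0), (0, -1), (0, -2), (0, -3), (0, -4), (-1, -4), (-1, -3), (-2, -3), (-2, -2), (-1, -2)])
Fold: move[2]->L => DDLDLULUR (positions: [(0, 0), (0, -1), (0, -2), (-1, -2), (-1, -3), (-2, -3), (-2, -2), (-3, -2), (-3, -1), (-2, -1)])
Fold: move[3]->L => DDLLLULUR (positions: [(0, 0), (0, -1), (0, -2), (-1, -2), (-2, -2), (-3, -2), (-3, -1), (-4, -1), (-4, 0), (-3, 0)])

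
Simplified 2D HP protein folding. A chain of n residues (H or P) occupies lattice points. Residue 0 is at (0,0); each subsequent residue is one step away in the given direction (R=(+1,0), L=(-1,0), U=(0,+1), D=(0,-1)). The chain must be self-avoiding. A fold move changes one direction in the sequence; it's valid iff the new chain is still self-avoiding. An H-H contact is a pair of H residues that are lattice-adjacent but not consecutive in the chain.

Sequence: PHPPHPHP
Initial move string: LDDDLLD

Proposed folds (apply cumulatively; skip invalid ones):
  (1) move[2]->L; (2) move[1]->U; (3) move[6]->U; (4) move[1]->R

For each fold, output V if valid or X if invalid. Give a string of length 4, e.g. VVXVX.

Initial: LDDDLLD -> [(0, 0), (-1, 0), (-1, -1), (-1, -2), (-1, -3), (-2, -3), (-3, -3), (-3, -4)]
Fold 1: move[2]->L => LDLDLLD VALID
Fold 2: move[1]->U => LULDLLD VALID
Fold 3: move[6]->U => LULDLLU VALID
Fold 4: move[1]->R => LRLDLLU INVALID (collision), skipped

Answer: VVVX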